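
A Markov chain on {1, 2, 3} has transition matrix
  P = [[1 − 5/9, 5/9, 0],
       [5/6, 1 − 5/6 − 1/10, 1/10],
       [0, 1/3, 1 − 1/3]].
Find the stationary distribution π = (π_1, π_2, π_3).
π = (15/28, 5/14, 3/28)

This is a birth-death chain on three states, which satisfies detailed balance: π_1 · P_{12} = π_2 · P_{21} and π_2 · P_{23} = π_3 · P_{32}.
From π_1 · 5/9 = π_2 · 5/6: π_2/π_1 = (5/9)/(5/6) = 2/3.
From π_2 · 1/10 = π_3 · 1/3: π_3/π_2 = (1/10)/(1/3) = 3/10.
Take π_1 proportional to 1; then unnormalized π = (1, 2/3, 1/5). Normalize by dividing by the sum 28/15:
  π = (15/28, 5/14, 3/28).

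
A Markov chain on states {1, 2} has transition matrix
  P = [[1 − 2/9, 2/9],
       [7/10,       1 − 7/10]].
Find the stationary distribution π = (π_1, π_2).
π_1 = 63/83, π_2 = 20/83

Solve πP = π with π_1 + π_2 = 1. From πP = π: π_1 · (1 − 2/9) + π_2 · 7/10 = π_1 ⇒ π_2 · 7/10 = π_1 · 2/9 ⇒ π_2/π_1 = (2/9)/(7/10) = 20/63. Together with π_1 + π_2 = 1:
  π_1 = (7/10)/(2/9 + 7/10) = (7/10)/(83/90) = 63/83,
  π_2 = (2/9)/(2/9 + 7/10) = (2/9)/(83/90) = 20/83.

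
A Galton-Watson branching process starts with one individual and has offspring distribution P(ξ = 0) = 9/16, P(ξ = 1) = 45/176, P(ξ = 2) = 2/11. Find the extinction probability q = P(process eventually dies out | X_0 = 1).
q = 1

Mean offspring μ = 0·9/16 + 1·45/176 + 2·2/11 = 109/176 ≤ 1. For μ ≤ 1 with offspring not concentrated at 1, the Galton-Watson process goes extinct almost surely, so q = 1.
(Algebraic check: The pgf is f(s) = 9/16 + 45/176·s + 2/11·s². The extinction probability q is the smallest fixed point of f in [0, 1]. Setting s = f(s):
  2/11·s² + (45/176 − 1)·s + 9/16 = 0
  2/11·s² − (9/16 + 2/11)·s + 9/16 = 0
which factors as (s − 1)·(2/11·s − 9/16) = 0, giving roots s = 1 and s = (9/16)/(2/11) = 99/32. Since 99/32 ≥ 1, the smallest root in [0, 1] is s = 1.)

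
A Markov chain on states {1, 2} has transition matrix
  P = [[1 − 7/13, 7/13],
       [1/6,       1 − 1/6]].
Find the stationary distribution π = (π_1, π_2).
π_1 = 13/55, π_2 = 42/55

Solve πP = π with π_1 + π_2 = 1. From πP = π: π_1 · (1 − 7/13) + π_2 · 1/6 = π_1 ⇒ π_2 · 1/6 = π_1 · 7/13 ⇒ π_2/π_1 = (7/13)/(1/6) = 42/13. Together with π_1 + π_2 = 1:
  π_1 = (1/6)/(7/13 + 1/6) = (1/6)/(55/78) = 13/55,
  π_2 = (7/13)/(7/13 + 1/6) = (7/13)/(55/78) = 42/55.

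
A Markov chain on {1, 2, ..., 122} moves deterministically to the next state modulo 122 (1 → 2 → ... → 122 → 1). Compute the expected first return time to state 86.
E[T_86 | X_0 = 86] = 122

The chain cycles deterministically, so starting at state 86 it returns in exactly 122 steps. Equivalently, the stationary distribution is uniform π_j = 1/122 for every state j, so by Kac's formula E[T_86] = 1/π_86 = 122.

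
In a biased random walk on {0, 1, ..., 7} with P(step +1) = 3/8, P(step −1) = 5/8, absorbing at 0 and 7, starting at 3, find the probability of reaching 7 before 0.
P(hit 7 before 0) = (1 − (5/3)^3) / (1 − (5/3)^7) = 3969/37969

Let u_k denote P(reach 7 before 0 | start at k). Boundary: u_0 = 0, u_7 = 1. Recurrence: u_k = 3/8·u_{k+1} + 5/8·u_{k-1} for 1 ≤ k ≤ 6. Try u_k = A + B·r^k with r = q/p = (5/8)/(3/8) = 5/3. Substitution satisfies the recurrence; boundary conditions give:
  u_k = (1 − r^k) / (1 − r^N) = (1 − (5/3)^3) / (1 − (5/3)^7) = 3969/37969.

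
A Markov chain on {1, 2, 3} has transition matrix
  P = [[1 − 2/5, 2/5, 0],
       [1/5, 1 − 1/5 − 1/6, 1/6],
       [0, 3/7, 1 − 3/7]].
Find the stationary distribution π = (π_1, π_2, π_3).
π = (9/34, 9/17, 7/34)

This is a birth-death chain on three states, which satisfies detailed balance: π_1 · P_{12} = π_2 · P_{21} and π_2 · P_{23} = π_3 · P_{32}.
From π_1 · 2/5 = π_2 · 1/5: π_2/π_1 = (2/5)/(1/5) = 2.
From π_2 · 1/6 = π_3 · 3/7: π_3/π_2 = (1/6)/(3/7) = 7/18.
Take π_1 proportional to 1; then unnormalized π = (1, 2, 7/9). Normalize by dividing by the sum 34/9:
  π = (9/34, 9/17, 7/34).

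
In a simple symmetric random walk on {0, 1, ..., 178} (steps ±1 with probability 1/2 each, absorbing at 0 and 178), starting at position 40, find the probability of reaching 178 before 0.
P(hit 178 before 0) = 40/178 = 20/89

Let u_k = P(hit 178 before 0 | start at k). Then u_0 = 0, u_178 = 1, and u_k = u_{k-1}/2 + u_{k+1}/2 for 1 ≤ k ≤ 177. This harmonic recurrence is solved by u_k = k/178, giving u_40 = 40/178 = 20/89.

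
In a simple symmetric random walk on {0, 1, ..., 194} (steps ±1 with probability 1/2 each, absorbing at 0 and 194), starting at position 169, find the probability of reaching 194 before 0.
P(hit 194 before 0) = 169/194

Let u_k = P(hit 194 before 0 | start at k). Then u_0 = 0, u_194 = 1, and u_k = u_{k-1}/2 + u_{k+1}/2 for 1 ≤ k ≤ 193. This harmonic recurrence is solved by u_k = k/194, giving u_169 = 169/194.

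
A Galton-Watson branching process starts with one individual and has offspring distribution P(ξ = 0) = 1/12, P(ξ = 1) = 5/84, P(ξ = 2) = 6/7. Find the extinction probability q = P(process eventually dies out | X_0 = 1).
q = 7/72

The pgf is f(s) = 1/12 + 5/84·s + 6/7·s². The extinction probability q is the smallest fixed point of f in [0, 1]. Setting s = f(s):
  6/7·s² + (5/84 − 1)·s + 1/12 = 0
  6/7·s² − (1/12 + 6/7)·s + 1/12 = 0
which factors as (s − 1)·(6/7·s − 1/12) = 0, giving roots s = 1 and s = (1/12)/(6/7) = 7/72.
Mean offspring μ = 5/84 + 2·6/7 = 149/84 > 1 (supercritical), so q < 1. The extinction probability is the smaller root: q = (1/12)/(6/7) = 7/72.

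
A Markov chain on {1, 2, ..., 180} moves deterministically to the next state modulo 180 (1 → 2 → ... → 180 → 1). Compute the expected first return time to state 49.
E[T_49 | X_0 = 49] = 180

The chain cycles deterministically, so starting at state 49 it returns in exactly 180 steps. Equivalently, the stationary distribution is uniform π_j = 1/180 for every state j, so by Kac's formula E[T_49] = 1/π_49 = 180.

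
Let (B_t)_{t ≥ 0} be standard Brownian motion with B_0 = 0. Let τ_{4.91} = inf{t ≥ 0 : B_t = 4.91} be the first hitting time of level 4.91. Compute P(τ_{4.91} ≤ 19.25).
P(τ_{4.91} ≤ 19.25) = 2(1 − Φ(4.91/√19.25)) = 2(1 − Φ(1.1191)) ≈ 0.2631

By the reflection principle for standard BM, P(τ_b ≤ t) = 2 · P(B_t ≥ b). Since B_t ~ N(0, t), P(B_t ≥ 4.91) = 1 − Φ(4.91/√t) = 1 − Φ(4.91/√19.25) = 1 − Φ(1.1191) ≈ 0.13155. Doubling: P(τ_{4.91} ≤ 19.25) ≈ 2 · 0.13155 = 0.26310 ≈ 0.2631.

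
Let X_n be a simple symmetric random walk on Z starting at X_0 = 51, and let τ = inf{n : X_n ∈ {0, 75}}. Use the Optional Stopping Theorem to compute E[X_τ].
E[X_τ] = 51

X_n is a martingale and τ is a bounded-mean stopping time (indeed τ is finite a.s. with bounded expectation since the walk is in a bounded region). By the OST, E[X_τ] = E[X_0] = 51. Equivalently: E[X_τ] = 75 · P(hit 75 first) + 0 · P(hit 0 first) = 75 · (51/75) = 51.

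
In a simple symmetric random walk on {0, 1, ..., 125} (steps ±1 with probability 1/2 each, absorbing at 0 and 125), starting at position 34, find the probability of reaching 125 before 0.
P(hit 125 before 0) = 34/125

Let u_k = P(hit 125 before 0 | start at k). Then u_0 = 0, u_125 = 1, and u_k = u_{k-1}/2 + u_{k+1}/2 for 1 ≤ k ≤ 124. This harmonic recurrence is solved by u_k = k/125, giving u_34 = 34/125.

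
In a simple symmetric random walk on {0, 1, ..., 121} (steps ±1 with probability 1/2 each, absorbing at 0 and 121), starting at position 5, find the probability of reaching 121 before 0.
P(hit 121 before 0) = 5/121

Let u_k = P(hit 121 before 0 | start at k). Then u_0 = 0, u_121 = 1, and u_k = u_{k-1}/2 + u_{k+1}/2 for 1 ≤ k ≤ 120. This harmonic recurrence is solved by u_k = k/121, giving u_5 = 5/121.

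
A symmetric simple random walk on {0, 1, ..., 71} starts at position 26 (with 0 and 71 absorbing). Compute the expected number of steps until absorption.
E[τ | X_0 = 26] = 1170

Let v_k = E[τ | X_0 = k]. Boundary: v_0 = v_71 = 0. Recurrence: v_k = 1 + (v_{k-1} + v_{k+1})/2 for 1 ≤ k ≤ 70. The particular solution to v_k − (v_{k-1} + v_{k+1})/2 = 1 is v_k = −k^2. Adding homogeneous solution A + B k and matching boundaries gives v_k = k (71 − k). Substituting k = 26: v_26 = 26 · 45 = 1170.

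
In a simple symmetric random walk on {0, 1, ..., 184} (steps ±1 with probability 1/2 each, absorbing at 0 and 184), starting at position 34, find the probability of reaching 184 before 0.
P(hit 184 before 0) = 34/184 = 17/92

Let u_k = P(hit 184 before 0 | start at k). Then u_0 = 0, u_184 = 1, and u_k = u_{k-1}/2 + u_{k+1}/2 for 1 ≤ k ≤ 183. This harmonic recurrence is solved by u_k = k/184, giving u_34 = 34/184 = 17/92.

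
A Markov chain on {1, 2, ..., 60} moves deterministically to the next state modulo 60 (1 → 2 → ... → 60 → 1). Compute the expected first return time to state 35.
E[T_35 | X_0 = 35] = 60

The chain cycles deterministically, so starting at state 35 it returns in exactly 60 steps. Equivalently, the stationary distribution is uniform π_j = 1/60 for every state j, so by Kac's formula E[T_35] = 1/π_35 = 60.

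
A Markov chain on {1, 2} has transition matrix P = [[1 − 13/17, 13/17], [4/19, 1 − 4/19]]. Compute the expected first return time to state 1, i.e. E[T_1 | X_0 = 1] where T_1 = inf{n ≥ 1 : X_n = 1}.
E[T_1 | X_0 = 1] = 1/π_1 = 315/68

For an irreducible recurrent Markov chain with stationary distribution π, E[T_i | X_0 = i] = 1/π_i (Kac's formula). Here π_1 = (4/19)/(13/17 + 4/19) = (4/19)/(315/323) = 68/315, so E[T_1 | X_0 = 1] = 1/π_1 = (13/17 + 4/19)/(4/19) = (315/323)/(4/19) = 315/68.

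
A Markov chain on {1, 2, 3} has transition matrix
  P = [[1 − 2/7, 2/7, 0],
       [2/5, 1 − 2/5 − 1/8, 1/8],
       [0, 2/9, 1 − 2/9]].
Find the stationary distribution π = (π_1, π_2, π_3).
π = (112/237, 80/237, 15/79)

This is a birth-death chain on three states, which satisfies detailed balance: π_1 · P_{12} = π_2 · P_{21} and π_2 · P_{23} = π_3 · P_{32}.
From π_1 · 2/7 = π_2 · 2/5: π_2/π_1 = (2/7)/(2/5) = 5/7.
From π_2 · 1/8 = π_3 · 2/9: π_3/π_2 = (1/8)/(2/9) = 9/16.
Take π_1 proportional to 1; then unnormalized π = (1, 5/7, 45/112). Normalize by dividing by the sum 237/112:
  π = (112/237, 80/237, 15/79).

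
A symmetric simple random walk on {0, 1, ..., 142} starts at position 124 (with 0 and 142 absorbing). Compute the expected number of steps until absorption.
E[τ | X_0 = 124] = 2232

Let v_k = E[τ | X_0 = k]. Boundary: v_0 = v_142 = 0. Recurrence: v_k = 1 + (v_{k-1} + v_{k+1})/2 for 1 ≤ k ≤ 141. The particular solution to v_k − (v_{k-1} + v_{k+1})/2 = 1 is v_k = −k^2. Adding homogeneous solution A + B k and matching boundaries gives v_k = k (142 − k). Substituting k = 124: v_124 = 124 · 18 = 2232.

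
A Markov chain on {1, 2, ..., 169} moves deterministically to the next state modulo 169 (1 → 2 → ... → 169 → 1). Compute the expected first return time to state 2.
E[T_2 | X_0 = 2] = 169

The chain cycles deterministically, so starting at state 2 it returns in exactly 169 steps. Equivalently, the stationary distribution is uniform π_j = 1/169 for every state j, so by Kac's formula E[T_2] = 1/π_2 = 169.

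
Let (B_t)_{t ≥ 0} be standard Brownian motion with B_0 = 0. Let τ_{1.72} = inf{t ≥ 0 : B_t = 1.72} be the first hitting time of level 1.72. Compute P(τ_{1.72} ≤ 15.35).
P(τ_{1.72} ≤ 15.35) = 2(1 − Φ(1.72/√15.35)) = 2(1 − Φ(0.4390)) ≈ 0.6607

By the reflection principle for standard BM, P(τ_b ≤ t) = 2 · P(B_t ≥ b). Since B_t ~ N(0, t), P(B_t ≥ 1.72) = 1 − Φ(1.72/√t) = 1 − Φ(1.72/√15.35) = 1 − Φ(0.4390) ≈ 0.33033. Doubling: P(τ_{1.72} ≤ 15.35) ≈ 2 · 0.33033 = 0.66066 ≈ 0.6607.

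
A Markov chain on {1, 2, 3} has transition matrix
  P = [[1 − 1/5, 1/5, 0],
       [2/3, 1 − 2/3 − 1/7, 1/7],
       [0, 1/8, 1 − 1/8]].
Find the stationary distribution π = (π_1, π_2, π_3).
π = (14/23, 21/115, 24/115)

This is a birth-death chain on three states, which satisfies detailed balance: π_1 · P_{12} = π_2 · P_{21} and π_2 · P_{23} = π_3 · P_{32}.
From π_1 · 1/5 = π_2 · 2/3: π_2/π_1 = (1/5)/(2/3) = 3/10.
From π_2 · 1/7 = π_3 · 1/8: π_3/π_2 = (1/7)/(1/8) = 8/7.
Take π_1 proportional to 1; then unnormalized π = (1, 3/10, 12/35). Normalize by dividing by the sum 23/14:
  π = (14/23, 21/115, 24/115).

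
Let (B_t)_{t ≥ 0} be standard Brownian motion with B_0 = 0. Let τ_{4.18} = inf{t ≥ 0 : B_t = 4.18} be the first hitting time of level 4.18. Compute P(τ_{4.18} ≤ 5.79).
P(τ_{4.18} ≤ 5.79) = 2(1 − Φ(4.18/√5.79)) = 2(1 − Φ(1.7371)) ≈ 0.0824

By the reflection principle for standard BM, P(τ_b ≤ t) = 2 · P(B_t ≥ b). Since B_t ~ N(0, t), P(B_t ≥ 4.18) = 1 − Φ(4.18/√t) = 1 − Φ(4.18/√5.79) = 1 − Φ(1.7371) ≈ 0.04118. Doubling: P(τ_{4.18} ≤ 5.79) ≈ 2 · 0.04118 = 0.08236 ≈ 0.0824.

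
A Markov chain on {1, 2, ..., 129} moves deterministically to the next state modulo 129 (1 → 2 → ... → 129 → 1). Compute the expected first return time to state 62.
E[T_62 | X_0 = 62] = 129

The chain cycles deterministically, so starting at state 62 it returns in exactly 129 steps. Equivalently, the stationary distribution is uniform π_j = 1/129 for every state j, so by Kac's formula E[T_62] = 1/π_62 = 129.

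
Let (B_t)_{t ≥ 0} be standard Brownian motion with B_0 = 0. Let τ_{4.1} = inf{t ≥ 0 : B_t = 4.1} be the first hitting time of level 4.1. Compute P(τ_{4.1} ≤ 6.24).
P(τ_{4.1} ≤ 6.24) = 2(1 − Φ(4.1/√6.24)) = 2(1 − Φ(1.6413)) ≈ 0.1007

By the reflection principle for standard BM, P(τ_b ≤ t) = 2 · P(B_t ≥ b). Since B_t ~ N(0, t), P(B_t ≥ 4.1) = 1 − Φ(4.1/√t) = 1 − Φ(4.1/√6.24) = 1 − Φ(1.6413) ≈ 0.05037. Doubling: P(τ_{4.1} ≤ 6.24) ≈ 2 · 0.05037 = 0.10074 ≈ 0.1007.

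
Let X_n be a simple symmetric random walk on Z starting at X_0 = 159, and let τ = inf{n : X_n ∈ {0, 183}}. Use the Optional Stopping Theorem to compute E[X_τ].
E[X_τ] = 159

X_n is a martingale and τ is a bounded-mean stopping time (indeed τ is finite a.s. with bounded expectation since the walk is in a bounded region). By the OST, E[X_τ] = E[X_0] = 159. Equivalently: E[X_τ] = 183 · P(hit 183 first) + 0 · P(hit 0 first) = 183 · (159/183) = 159.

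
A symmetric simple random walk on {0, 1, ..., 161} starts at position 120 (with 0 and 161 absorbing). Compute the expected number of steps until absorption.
E[τ | X_0 = 120] = 4920

Let v_k = E[τ | X_0 = k]. Boundary: v_0 = v_161 = 0. Recurrence: v_k = 1 + (v_{k-1} + v_{k+1})/2 for 1 ≤ k ≤ 160. The particular solution to v_k − (v_{k-1} + v_{k+1})/2 = 1 is v_k = −k^2. Adding homogeneous solution A + B k and matching boundaries gives v_k = k (161 − k). Substituting k = 120: v_120 = 120 · 41 = 4920.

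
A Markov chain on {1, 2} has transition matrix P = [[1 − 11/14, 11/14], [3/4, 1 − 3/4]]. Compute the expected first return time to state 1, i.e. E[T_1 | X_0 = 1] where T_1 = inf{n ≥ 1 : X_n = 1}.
E[T_1 | X_0 = 1] = 1/π_1 = 43/21

For an irreducible recurrent Markov chain with stationary distribution π, E[T_i | X_0 = i] = 1/π_i (Kac's formula). Here π_1 = (3/4)/(11/14 + 3/4) = (3/4)/(43/28) = 21/43, so E[T_1 | X_0 = 1] = 1/π_1 = (11/14 + 3/4)/(3/4) = (43/28)/(3/4) = 43/21.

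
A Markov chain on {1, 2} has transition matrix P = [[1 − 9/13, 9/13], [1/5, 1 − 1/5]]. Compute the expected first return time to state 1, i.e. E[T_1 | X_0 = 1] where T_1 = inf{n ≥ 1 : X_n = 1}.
E[T_1 | X_0 = 1] = 1/π_1 = 58/13

For an irreducible recurrent Markov chain with stationary distribution π, E[T_i | X_0 = i] = 1/π_i (Kac's formula). Here π_1 = (1/5)/(9/13 + 1/5) = (1/5)/(58/65) = 13/58, so E[T_1 | X_0 = 1] = 1/π_1 = (9/13 + 1/5)/(1/5) = (58/65)/(1/5) = 58/13.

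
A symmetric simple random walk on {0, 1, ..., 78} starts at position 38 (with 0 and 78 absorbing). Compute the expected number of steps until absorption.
E[τ | X_0 = 38] = 1520

Let v_k = E[τ | X_0 = k]. Boundary: v_0 = v_78 = 0. Recurrence: v_k = 1 + (v_{k-1} + v_{k+1})/2 for 1 ≤ k ≤ 77. The particular solution to v_k − (v_{k-1} + v_{k+1})/2 = 1 is v_k = −k^2. Adding homogeneous solution A + B k and matching boundaries gives v_k = k (78 − k). Substituting k = 38: v_38 = 38 · 40 = 1520.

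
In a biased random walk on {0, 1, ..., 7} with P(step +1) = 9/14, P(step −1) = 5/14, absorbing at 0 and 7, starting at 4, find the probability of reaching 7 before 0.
P(hit 7 before 0) = (1 − (5/9)^4) / (1 − (5/9)^7) = 1081836/1176211

Let u_k denote P(reach 7 before 0 | start at k). Boundary: u_0 = 0, u_7 = 1. Recurrence: u_k = 9/14·u_{k+1} + 5/14·u_{k-1} for 1 ≤ k ≤ 6. Try u_k = A + B·r^k with r = q/p = (5/14)/(9/14) = 5/9. Substitution satisfies the recurrence; boundary conditions give:
  u_k = (1 − r^k) / (1 − r^N) = (1 − (5/9)^4) / (1 − (5/9)^7) = 1081836/1176211.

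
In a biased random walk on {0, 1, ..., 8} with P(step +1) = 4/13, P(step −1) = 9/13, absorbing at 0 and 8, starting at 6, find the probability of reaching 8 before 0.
P(hit 8 before 0) = (1 − (9/4)^6) / (1 − (9/4)^8) = 129808/661249

Let u_k denote P(reach 8 before 0 | start at k). Boundary: u_0 = 0, u_8 = 1. Recurrence: u_k = 4/13·u_{k+1} + 9/13·u_{k-1} for 1 ≤ k ≤ 7. Try u_k = A + B·r^k with r = q/p = (9/13)/(4/13) = 9/4. Substitution satisfies the recurrence; boundary conditions give:
  u_k = (1 − r^k) / (1 − r^N) = (1 − (9/4)^6) / (1 − (9/4)^8) = 129808/661249.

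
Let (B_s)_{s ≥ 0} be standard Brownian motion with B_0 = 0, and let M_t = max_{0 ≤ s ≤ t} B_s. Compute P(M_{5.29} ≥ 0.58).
P(M_{5.29} ≥ 0.58) = 2·P(B_{5.29} ≥ 0.58) = 2(1 − Φ(0.58/√5.29)) ≈ 0.8009

By the reflection principle for Brownian motion, P(M_t ≥ a) = 2 · P(B_t ≥ a) for a ≥ 0. Since B_t ~ N(0, t), P(B_t ≥ 0.58) = 1 − Φ(0.58/√t) = 1 − Φ(0.58/√5.29) = 1 − Φ(0.2522). So
  P(M_{5.29} ≥ 0.58) = 2(1 − Φ(0.2522)) ≈ 0.8009.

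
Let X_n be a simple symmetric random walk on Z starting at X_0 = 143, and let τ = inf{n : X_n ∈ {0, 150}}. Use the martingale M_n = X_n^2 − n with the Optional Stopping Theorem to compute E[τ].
E[τ] = 1001

M_n = X_n^2 − n is a martingale (since E[X_{n+1}^2 | F_n] = X_n^2 + 1). By OST (τ has finite mean in a bounded region), E[M_τ] = E[M_0] = X_0^2 − 0 = 143^2 = 20449. Also E[M_τ] = E[X_τ^2] − E[τ]. The walk exits at 0 or 150, with P(hit 150 first) = 143/150, so E[X_τ^2] = 150^2 · 143/150 + 0 = 21450. Thus E[τ] = E[X_τ^2] − E[M_τ] = 21450 − 20449 = 1001 = 143(150 − 143) = 1001.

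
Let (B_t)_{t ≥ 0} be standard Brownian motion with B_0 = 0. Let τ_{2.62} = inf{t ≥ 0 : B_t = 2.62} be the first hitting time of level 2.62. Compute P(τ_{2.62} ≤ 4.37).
P(τ_{2.62} ≤ 4.37) = 2(1 − Φ(2.62/√4.37)) = 2(1 − Φ(1.2533)) ≈ 0.2101

By the reflection principle for standard BM, P(τ_b ≤ t) = 2 · P(B_t ≥ b). Since B_t ~ N(0, t), P(B_t ≥ 2.62) = 1 − Φ(2.62/√t) = 1 − Φ(2.62/√4.37) = 1 − Φ(1.2533) ≈ 0.10505. Doubling: P(τ_{2.62} ≤ 4.37) ≈ 2 · 0.10505 = 0.21010 ≈ 0.2101.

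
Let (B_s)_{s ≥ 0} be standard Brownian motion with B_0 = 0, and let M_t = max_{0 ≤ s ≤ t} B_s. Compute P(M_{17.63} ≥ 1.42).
P(M_{17.63} ≥ 1.42) = 2·P(B_{17.63} ≥ 1.42) = 2(1 − Φ(1.42/√17.63)) ≈ 0.7352

By the reflection principle for Brownian motion, P(M_t ≥ a) = 2 · P(B_t ≥ a) for a ≥ 0. Since B_t ~ N(0, t), P(B_t ≥ 1.42) = 1 − Φ(1.42/√t) = 1 − Φ(1.42/√17.63) = 1 − Φ(0.3382). So
  P(M_{17.63} ≥ 1.42) = 2(1 − Φ(0.3382)) ≈ 0.7352.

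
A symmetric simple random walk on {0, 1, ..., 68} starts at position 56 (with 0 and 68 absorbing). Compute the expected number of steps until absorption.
E[τ | X_0 = 56] = 672

Let v_k = E[τ | X_0 = k]. Boundary: v_0 = v_68 = 0. Recurrence: v_k = 1 + (v_{k-1} + v_{k+1})/2 for 1 ≤ k ≤ 67. The particular solution to v_k − (v_{k-1} + v_{k+1})/2 = 1 is v_k = −k^2. Adding homogeneous solution A + B k and matching boundaries gives v_k = k (68 − k). Substituting k = 56: v_56 = 56 · 12 = 672.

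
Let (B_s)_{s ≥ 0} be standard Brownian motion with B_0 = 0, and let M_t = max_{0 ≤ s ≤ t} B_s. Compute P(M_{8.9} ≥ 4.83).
P(M_{8.9} ≥ 4.83) = 2·P(B_{8.9} ≥ 4.83) = 2(1 − Φ(4.83/√8.9)) ≈ 0.1054

By the reflection principle for Brownian motion, P(M_t ≥ a) = 2 · P(B_t ≥ a) for a ≥ 0. Since B_t ~ N(0, t), P(B_t ≥ 4.83) = 1 − Φ(4.83/√t) = 1 − Φ(4.83/√8.9) = 1 − Φ(1.6190). So
  P(M_{8.9} ≥ 4.83) = 2(1 − Φ(1.6190)) ≈ 0.1054.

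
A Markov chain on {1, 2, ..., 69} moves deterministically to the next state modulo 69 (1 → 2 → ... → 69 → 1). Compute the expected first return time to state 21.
E[T_21 | X_0 = 21] = 69

The chain cycles deterministically, so starting at state 21 it returns in exactly 69 steps. Equivalently, the stationary distribution is uniform π_j = 1/69 for every state j, so by Kac's formula E[T_21] = 1/π_21 = 69.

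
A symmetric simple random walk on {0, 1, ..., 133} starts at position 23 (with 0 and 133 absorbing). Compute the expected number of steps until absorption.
E[τ | X_0 = 23] = 2530

Let v_k = E[τ | X_0 = k]. Boundary: v_0 = v_133 = 0. Recurrence: v_k = 1 + (v_{k-1} + v_{k+1})/2 for 1 ≤ k ≤ 132. The particular solution to v_k − (v_{k-1} + v_{k+1})/2 = 1 is v_k = −k^2. Adding homogeneous solution A + B k and matching boundaries gives v_k = k (133 − k). Substituting k = 23: v_23 = 23 · 110 = 2530.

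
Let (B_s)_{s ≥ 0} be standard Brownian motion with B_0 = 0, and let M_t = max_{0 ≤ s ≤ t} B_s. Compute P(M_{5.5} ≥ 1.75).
P(M_{5.5} ≥ 1.75) = 2·P(B_{5.5} ≥ 1.75) = 2(1 − Φ(1.75/√5.5)) ≈ 0.4555

By the reflection principle for Brownian motion, P(M_t ≥ a) = 2 · P(B_t ≥ a) for a ≥ 0. Since B_t ~ N(0, t), P(B_t ≥ 1.75) = 1 − Φ(1.75/√t) = 1 − Φ(1.75/√5.5) = 1 − Φ(0.7462). So
  P(M_{5.5} ≥ 1.75) = 2(1 − Φ(0.7462)) ≈ 0.4555.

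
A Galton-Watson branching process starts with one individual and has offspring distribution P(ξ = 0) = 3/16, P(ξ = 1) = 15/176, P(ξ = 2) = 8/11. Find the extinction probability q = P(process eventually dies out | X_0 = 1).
q = 33/128

The pgf is f(s) = 3/16 + 15/176·s + 8/11·s². The extinction probability q is the smallest fixed point of f in [0, 1]. Setting s = f(s):
  8/11·s² + (15/176 − 1)·s + 3/16 = 0
  8/11·s² − (3/16 + 8/11)·s + 3/16 = 0
which factors as (s − 1)·(8/11·s − 3/16) = 0, giving roots s = 1 and s = (3/16)/(8/11) = 33/128.
Mean offspring μ = 15/176 + 2·8/11 = 271/176 > 1 (supercritical), so q < 1. The extinction probability is the smaller root: q = (3/16)/(8/11) = 33/128.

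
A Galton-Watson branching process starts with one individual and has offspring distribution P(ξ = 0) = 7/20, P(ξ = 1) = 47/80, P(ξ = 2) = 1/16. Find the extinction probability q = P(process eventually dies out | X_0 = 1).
q = 1

Mean offspring μ = 0·7/20 + 1·47/80 + 2·1/16 = 57/80 ≤ 1. For μ ≤ 1 with offspring not concentrated at 1, the Galton-Watson process goes extinct almost surely, so q = 1.
(Algebraic check: The pgf is f(s) = 7/20 + 47/80·s + 1/16·s². The extinction probability q is the smallest fixed point of f in [0, 1]. Setting s = f(s):
  1/16·s² + (47/80 − 1)·s + 7/20 = 0
  1/16·s² − (7/20 + 1/16)·s + 7/20 = 0
which factors as (s − 1)·(1/16·s − 7/20) = 0, giving roots s = 1 and s = (7/20)/(1/16) = 28/5. Since 28/5 ≥ 1, the smallest root in [0, 1] is s = 1.)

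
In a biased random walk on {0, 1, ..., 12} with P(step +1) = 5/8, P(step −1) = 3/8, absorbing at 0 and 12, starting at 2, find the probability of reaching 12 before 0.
P(hit 12 before 0) = (1 − (3/5)^2) / (1 − (3/5)^12) = 9765625/15225574

Let u_k denote P(reach 12 before 0 | start at k). Boundary: u_0 = 0, u_12 = 1. Recurrence: u_k = 5/8·u_{k+1} + 3/8·u_{k-1} for 1 ≤ k ≤ 11. Try u_k = A + B·r^k with r = q/p = (3/8)/(5/8) = 3/5. Substitution satisfies the recurrence; boundary conditions give:
  u_k = (1 − r^k) / (1 − r^N) = (1 − (3/5)^2) / (1 − (3/5)^12) = 9765625/15225574.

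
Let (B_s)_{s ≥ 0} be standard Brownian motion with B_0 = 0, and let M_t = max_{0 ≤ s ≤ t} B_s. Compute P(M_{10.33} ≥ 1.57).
P(M_{10.33} ≥ 1.57) = 2·P(B_{10.33} ≥ 1.57) = 2(1 − Φ(1.57/√10.33)) ≈ 0.6252

By the reflection principle for Brownian motion, P(M_t ≥ a) = 2 · P(B_t ≥ a) for a ≥ 0. Since B_t ~ N(0, t), P(B_t ≥ 1.57) = 1 − Φ(1.57/√t) = 1 − Φ(1.57/√10.33) = 1 − Φ(0.4885). So
  P(M_{10.33} ≥ 1.57) = 2(1 − Φ(0.4885)) ≈ 0.6252.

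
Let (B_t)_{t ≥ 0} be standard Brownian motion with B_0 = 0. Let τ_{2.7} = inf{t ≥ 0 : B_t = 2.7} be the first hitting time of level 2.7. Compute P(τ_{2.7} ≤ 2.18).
P(τ_{2.7} ≤ 2.18) = 2(1 − Φ(2.7/√2.18)) = 2(1 − Φ(1.8287)) ≈ 0.0674

By the reflection principle for standard BM, P(τ_b ≤ t) = 2 · P(B_t ≥ b). Since B_t ~ N(0, t), P(B_t ≥ 2.7) = 1 − Φ(2.7/√t) = 1 − Φ(2.7/√2.18) = 1 − Φ(1.8287) ≈ 0.03372. Doubling: P(τ_{2.7} ≤ 2.18) ≈ 2 · 0.03372 = 0.06744 ≈ 0.0674.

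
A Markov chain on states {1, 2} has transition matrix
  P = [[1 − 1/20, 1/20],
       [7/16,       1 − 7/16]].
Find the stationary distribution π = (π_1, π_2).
π_1 = 35/39, π_2 = 4/39

Solve πP = π with π_1 + π_2 = 1. From πP = π: π_1 · (1 − 1/20) + π_2 · 7/16 = π_1 ⇒ π_2 · 7/16 = π_1 · 1/20 ⇒ π_2/π_1 = (1/20)/(7/16) = 4/35. Together with π_1 + π_2 = 1:
  π_1 = (7/16)/(1/20 + 7/16) = (7/16)/(39/80) = 35/39,
  π_2 = (1/20)/(1/20 + 7/16) = (1/20)/(39/80) = 4/39.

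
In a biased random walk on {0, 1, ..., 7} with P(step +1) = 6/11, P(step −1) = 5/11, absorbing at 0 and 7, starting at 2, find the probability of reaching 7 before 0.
P(hit 7 before 0) = (1 − (5/6)^2) / (1 − (5/6)^7) = 85536/201811

Let u_k denote P(reach 7 before 0 | start at k). Boundary: u_0 = 0, u_7 = 1. Recurrence: u_k = 6/11·u_{k+1} + 5/11·u_{k-1} for 1 ≤ k ≤ 6. Try u_k = A + B·r^k with r = q/p = (5/11)/(6/11) = 5/6. Substitution satisfies the recurrence; boundary conditions give:
  u_k = (1 − r^k) / (1 − r^N) = (1 − (5/6)^2) / (1 − (5/6)^7) = 85536/201811.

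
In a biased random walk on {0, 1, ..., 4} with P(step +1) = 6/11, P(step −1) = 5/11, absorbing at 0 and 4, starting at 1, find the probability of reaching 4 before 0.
P(hit 4 before 0) = (1 − (5/6)^1) / (1 − (5/6)^4) = 216/671

Let u_k denote P(reach 4 before 0 | start at k). Boundary: u_0 = 0, u_4 = 1. Recurrence: u_k = 6/11·u_{k+1} + 5/11·u_{k-1} for 1 ≤ k ≤ 3. Try u_k = A + B·r^k with r = q/p = (5/11)/(6/11) = 5/6. Substitution satisfies the recurrence; boundary conditions give:
  u_k = (1 − r^k) / (1 − r^N) = (1 − (5/6)^1) / (1 − (5/6)^4) = 216/671.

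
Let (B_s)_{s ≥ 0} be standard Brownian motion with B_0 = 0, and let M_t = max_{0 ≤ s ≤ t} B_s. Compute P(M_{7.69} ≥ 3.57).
P(M_{7.69} ≥ 3.57) = 2·P(B_{7.69} ≥ 3.57) = 2(1 − Φ(3.57/√7.69)) ≈ 0.1980

By the reflection principle for Brownian motion, P(M_t ≥ a) = 2 · P(B_t ≥ a) for a ≥ 0. Since B_t ~ N(0, t), P(B_t ≥ 3.57) = 1 − Φ(3.57/√t) = 1 − Φ(3.57/√7.69) = 1 − Φ(1.2874). So
  P(M_{7.69} ≥ 3.57) = 2(1 − Φ(1.2874)) ≈ 0.1980.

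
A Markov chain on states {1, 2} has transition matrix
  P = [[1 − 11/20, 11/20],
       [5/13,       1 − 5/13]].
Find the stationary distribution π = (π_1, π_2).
π_1 = 100/243, π_2 = 143/243

Solve πP = π with π_1 + π_2 = 1. From πP = π: π_1 · (1 − 11/20) + π_2 · 5/13 = π_1 ⇒ π_2 · 5/13 = π_1 · 11/20 ⇒ π_2/π_1 = (11/20)/(5/13) = 143/100. Together with π_1 + π_2 = 1:
  π_1 = (5/13)/(11/20 + 5/13) = (5/13)/(243/260) = 100/243,
  π_2 = (11/20)/(11/20 + 5/13) = (11/20)/(243/260) = 143/243.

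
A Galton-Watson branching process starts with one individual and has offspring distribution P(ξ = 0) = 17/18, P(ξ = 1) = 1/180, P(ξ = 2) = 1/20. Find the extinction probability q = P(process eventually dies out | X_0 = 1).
q = 1

Mean offspring μ = 0·17/18 + 1·1/180 + 2·1/20 = 19/180 ≤ 1. For μ ≤ 1 with offspring not concentrated at 1, the Galton-Watson process goes extinct almost surely, so q = 1.
(Algebraic check: The pgf is f(s) = 17/18 + 1/180·s + 1/20·s². The extinction probability q is the smallest fixed point of f in [0, 1]. Setting s = f(s):
  1/20·s² + (1/180 − 1)·s + 17/18 = 0
  1/20·s² − (17/18 + 1/20)·s + 17/18 = 0
which factors as (s − 1)·(1/20·s − 17/18) = 0, giving roots s = 1 and s = (17/18)/(1/20) = 170/9. Since 170/9 ≥ 1, the smallest root in [0, 1] is s = 1.)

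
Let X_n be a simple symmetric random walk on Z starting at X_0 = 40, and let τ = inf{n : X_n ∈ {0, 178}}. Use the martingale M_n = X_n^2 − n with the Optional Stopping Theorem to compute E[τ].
E[τ] = 5520

M_n = X_n^2 − n is a martingale (since E[X_{n+1}^2 | F_n] = X_n^2 + 1). By OST (τ has finite mean in a bounded region), E[M_τ] = E[M_0] = X_0^2 − 0 = 40^2 = 1600. Also E[M_τ] = E[X_τ^2] − E[τ]. The walk exits at 0 or 178, with P(hit 178 first) = 40/178, so E[X_τ^2] = 178^2 · 40/178 + 0 = 7120. Thus E[τ] = E[X_τ^2] − E[M_τ] = 7120 − 1600 = 5520 = 40(178 − 40) = 5520.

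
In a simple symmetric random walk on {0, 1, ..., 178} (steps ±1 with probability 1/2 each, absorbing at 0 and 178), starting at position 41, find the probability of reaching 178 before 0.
P(hit 178 before 0) = 41/178

Let u_k = P(hit 178 before 0 | start at k). Then u_0 = 0, u_178 = 1, and u_k = u_{k-1}/2 + u_{k+1}/2 for 1 ≤ k ≤ 177. This harmonic recurrence is solved by u_k = k/178, giving u_41 = 41/178.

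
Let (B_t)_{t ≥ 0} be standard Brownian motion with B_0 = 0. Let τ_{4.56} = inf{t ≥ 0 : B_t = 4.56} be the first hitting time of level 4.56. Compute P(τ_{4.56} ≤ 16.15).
P(τ_{4.56} ≤ 16.15) = 2(1 − Φ(4.56/√16.15)) = 2(1 − Φ(1.1347)) ≈ 0.2565

By the reflection principle for standard BM, P(τ_b ≤ t) = 2 · P(B_t ≥ b). Since B_t ~ N(0, t), P(B_t ≥ 4.56) = 1 − Φ(4.56/√t) = 1 − Φ(4.56/√16.15) = 1 − Φ(1.1347) ≈ 0.12825. Doubling: P(τ_{4.56} ≤ 16.15) ≈ 2 · 0.12825 = 0.25650 ≈ 0.2565.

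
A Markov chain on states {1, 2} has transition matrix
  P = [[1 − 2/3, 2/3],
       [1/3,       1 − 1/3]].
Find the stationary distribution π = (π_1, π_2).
π_1 = 1/3, π_2 = 2/3

Solve πP = π with π_1 + π_2 = 1. From πP = π: π_1 · (1 − 2/3) + π_2 · 1/3 = π_1 ⇒ π_2 · 1/3 = π_1 · 2/3 ⇒ π_2/π_1 = (2/3)/(1/3) = 2. Together with π_1 + π_2 = 1:
  π_1 = (1/3)/(2/3 + 1/3) = (1/3)/(1) = 1/3,
  π_2 = (2/3)/(2/3 + 1/3) = (2/3)/(1) = 2/3.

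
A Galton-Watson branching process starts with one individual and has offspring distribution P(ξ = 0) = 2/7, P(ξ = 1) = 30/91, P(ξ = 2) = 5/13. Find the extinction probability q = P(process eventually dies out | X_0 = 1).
q = 26/35

The pgf is f(s) = 2/7 + 30/91·s + 5/13·s². The extinction probability q is the smallest fixed point of f in [0, 1]. Setting s = f(s):
  5/13·s² + (30/91 − 1)·s + 2/7 = 0
  5/13·s² − (2/7 + 5/13)·s + 2/7 = 0
which factors as (s − 1)·(5/13·s − 2/7) = 0, giving roots s = 1 and s = (2/7)/(5/13) = 26/35.
Mean offspring μ = 30/91 + 2·5/13 = 100/91 > 1 (supercritical), so q < 1. The extinction probability is the smaller root: q = (2/7)/(5/13) = 26/35.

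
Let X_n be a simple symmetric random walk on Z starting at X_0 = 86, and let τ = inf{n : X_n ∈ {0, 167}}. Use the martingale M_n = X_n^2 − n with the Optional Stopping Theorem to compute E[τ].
E[τ] = 6966

M_n = X_n^2 − n is a martingale (since E[X_{n+1}^2 | F_n] = X_n^2 + 1). By OST (τ has finite mean in a bounded region), E[M_τ] = E[M_0] = X_0^2 − 0 = 86^2 = 7396. Also E[M_τ] = E[X_τ^2] − E[τ]. The walk exits at 0 or 167, with P(hit 167 first) = 86/167, so E[X_τ^2] = 167^2 · 86/167 + 0 = 14362. Thus E[τ] = E[X_τ^2] − E[M_τ] = 14362 − 7396 = 6966 = 86(167 − 86) = 6966.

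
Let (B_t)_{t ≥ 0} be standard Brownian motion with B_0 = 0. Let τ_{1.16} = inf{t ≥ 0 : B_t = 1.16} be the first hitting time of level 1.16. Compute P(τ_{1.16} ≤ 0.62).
P(τ_{1.16} ≤ 0.62) = 2(1 − Φ(1.16/√0.62)) = 2(1 − Φ(1.4732)) ≈ 0.1407

By the reflection principle for standard BM, P(τ_b ≤ t) = 2 · P(B_t ≥ b). Since B_t ~ N(0, t), P(B_t ≥ 1.16) = 1 − Φ(1.16/√t) = 1 − Φ(1.16/√0.62) = 1 − Φ(1.4732) ≈ 0.07035. Doubling: P(τ_{1.16} ≤ 0.62) ≈ 2 · 0.07035 = 0.14070 ≈ 0.1407.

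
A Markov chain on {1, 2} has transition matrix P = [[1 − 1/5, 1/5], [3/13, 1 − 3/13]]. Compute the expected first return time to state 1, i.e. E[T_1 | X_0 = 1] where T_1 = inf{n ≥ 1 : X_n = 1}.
E[T_1 | X_0 = 1] = 1/π_1 = 28/15

For an irreducible recurrent Markov chain with stationary distribution π, E[T_i | X_0 = i] = 1/π_i (Kac's formula). Here π_1 = (3/13)/(1/5 + 3/13) = (3/13)/(28/65) = 15/28, so E[T_1 | X_0 = 1] = 1/π_1 = (1/5 + 3/13)/(3/13) = (28/65)/(3/13) = 28/15.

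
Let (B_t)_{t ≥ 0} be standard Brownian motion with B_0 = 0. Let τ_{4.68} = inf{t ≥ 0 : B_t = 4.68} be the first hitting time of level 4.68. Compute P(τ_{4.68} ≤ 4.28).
P(τ_{4.68} ≤ 4.28) = 2(1 − Φ(4.68/√4.28)) = 2(1 − Φ(2.2622)) ≈ 0.0237

By the reflection principle for standard BM, P(τ_b ≤ t) = 2 · P(B_t ≥ b). Since B_t ~ N(0, t), P(B_t ≥ 4.68) = 1 − Φ(4.68/√t) = 1 − Φ(4.68/√4.28) = 1 − Φ(2.2622) ≈ 0.01184. Doubling: P(τ_{4.68} ≤ 4.28) ≈ 2 · 0.01184 = 0.02368 ≈ 0.0237.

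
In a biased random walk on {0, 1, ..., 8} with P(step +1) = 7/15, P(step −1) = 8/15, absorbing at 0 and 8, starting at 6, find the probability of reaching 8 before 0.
P(hit 8 before 0) = (1 − (8/7)^6) / (1 − (8/7)^8) = 472017/734161

Let u_k denote P(reach 8 before 0 | start at k). Boundary: u_0 = 0, u_8 = 1. Recurrence: u_k = 7/15·u_{k+1} + 8/15·u_{k-1} for 1 ≤ k ≤ 7. Try u_k = A + B·r^k with r = q/p = (8/15)/(7/15) = 8/7. Substitution satisfies the recurrence; boundary conditions give:
  u_k = (1 − r^k) / (1 − r^N) = (1 − (8/7)^6) / (1 − (8/7)^8) = 472017/734161.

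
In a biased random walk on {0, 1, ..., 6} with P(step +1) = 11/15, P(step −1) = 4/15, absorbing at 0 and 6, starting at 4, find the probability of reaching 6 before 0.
P(hit 6 before 0) = (1 − (4/11)^4) / (1 − (4/11)^6) = 16577/16833

Let u_k denote P(reach 6 before 0 | start at k). Boundary: u_0 = 0, u_6 = 1. Recurrence: u_k = 11/15·u_{k+1} + 4/15·u_{k-1} for 1 ≤ k ≤ 5. Try u_k = A + B·r^k with r = q/p = (4/15)/(11/15) = 4/11. Substitution satisfies the recurrence; boundary conditions give:
  u_k = (1 − r^k) / (1 − r^N) = (1 − (4/11)^4) / (1 − (4/11)^6) = 16577/16833.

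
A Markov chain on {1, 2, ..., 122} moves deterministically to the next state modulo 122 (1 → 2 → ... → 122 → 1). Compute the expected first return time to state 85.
E[T_85 | X_0 = 85] = 122

The chain cycles deterministically, so starting at state 85 it returns in exactly 122 steps. Equivalently, the stationary distribution is uniform π_j = 1/122 for every state j, so by Kac's formula E[T_85] = 1/π_85 = 122.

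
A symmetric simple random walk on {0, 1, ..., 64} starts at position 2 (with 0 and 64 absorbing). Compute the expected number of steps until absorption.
E[τ | X_0 = 2] = 124

Let v_k = E[τ | X_0 = k]. Boundary: v_0 = v_64 = 0. Recurrence: v_k = 1 + (v_{k-1} + v_{k+1})/2 for 1 ≤ k ≤ 63. The particular solution to v_k − (v_{k-1} + v_{k+1})/2 = 1 is v_k = −k^2. Adding homogeneous solution A + B k and matching boundaries gives v_k = k (64 − k). Substituting k = 2: v_2 = 2 · 62 = 124.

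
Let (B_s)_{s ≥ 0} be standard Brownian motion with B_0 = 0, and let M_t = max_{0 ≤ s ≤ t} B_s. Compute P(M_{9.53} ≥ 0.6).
P(M_{9.53} ≥ 0.6) = 2·P(B_{9.53} ≥ 0.6) = 2(1 − Φ(0.6/√9.53)) ≈ 0.8459

By the reflection principle for Brownian motion, P(M_t ≥ a) = 2 · P(B_t ≥ a) for a ≥ 0. Since B_t ~ N(0, t), P(B_t ≥ 0.6) = 1 − Φ(0.6/√t) = 1 − Φ(0.6/√9.53) = 1 − Φ(0.1944). So
  P(M_{9.53} ≥ 0.6) = 2(1 − Φ(0.1944)) ≈ 0.8459.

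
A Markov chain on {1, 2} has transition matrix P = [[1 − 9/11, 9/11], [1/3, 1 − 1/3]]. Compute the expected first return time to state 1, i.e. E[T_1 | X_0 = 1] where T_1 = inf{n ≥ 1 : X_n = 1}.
E[T_1 | X_0 = 1] = 1/π_1 = 38/11

For an irreducible recurrent Markov chain with stationary distribution π, E[T_i | X_0 = i] = 1/π_i (Kac's formula). Here π_1 = (1/3)/(9/11 + 1/3) = (1/3)/(38/33) = 11/38, so E[T_1 | X_0 = 1] = 1/π_1 = (9/11 + 1/3)/(1/3) = (38/33)/(1/3) = 38/11.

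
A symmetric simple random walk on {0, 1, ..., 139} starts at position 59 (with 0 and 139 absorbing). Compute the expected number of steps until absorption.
E[τ | X_0 = 59] = 4720

Let v_k = E[τ | X_0 = k]. Boundary: v_0 = v_139 = 0. Recurrence: v_k = 1 + (v_{k-1} + v_{k+1})/2 for 1 ≤ k ≤ 138. The particular solution to v_k − (v_{k-1} + v_{k+1})/2 = 1 is v_k = −k^2. Adding homogeneous solution A + B k and matching boundaries gives v_k = k (139 − k). Substituting k = 59: v_59 = 59 · 80 = 4720.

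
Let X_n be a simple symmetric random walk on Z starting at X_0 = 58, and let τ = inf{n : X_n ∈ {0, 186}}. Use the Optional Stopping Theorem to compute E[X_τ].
E[X_τ] = 58

X_n is a martingale and τ is a bounded-mean stopping time (indeed τ is finite a.s. with bounded expectation since the walk is in a bounded region). By the OST, E[X_τ] = E[X_0] = 58. Equivalently: E[X_τ] = 186 · P(hit 186 first) + 0 · P(hit 0 first) = 186 · (58/186) = 58.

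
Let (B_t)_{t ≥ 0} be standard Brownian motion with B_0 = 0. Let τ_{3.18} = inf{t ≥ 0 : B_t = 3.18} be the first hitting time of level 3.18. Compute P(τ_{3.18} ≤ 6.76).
P(τ_{3.18} ≤ 6.76) = 2(1 − Φ(3.18/√6.76)) = 2(1 − Φ(1.2231)) ≈ 0.2213

By the reflection principle for standard BM, P(τ_b ≤ t) = 2 · P(B_t ≥ b). Since B_t ~ N(0, t), P(B_t ≥ 3.18) = 1 − Φ(3.18/√t) = 1 − Φ(3.18/√6.76) = 1 − Φ(1.2231) ≈ 0.11065. Doubling: P(τ_{3.18} ≤ 6.76) ≈ 2 · 0.11065 = 0.22130 ≈ 0.2213.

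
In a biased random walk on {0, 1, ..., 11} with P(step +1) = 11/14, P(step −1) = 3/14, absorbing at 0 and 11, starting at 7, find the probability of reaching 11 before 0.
P(hit 11 before 0) = (1 − (3/11)^7) / (1 − (3/11)^11) = 35659956343/35663936683

Let u_k denote P(reach 11 before 0 | start at k). Boundary: u_0 = 0, u_11 = 1. Recurrence: u_k = 11/14·u_{k+1} + 3/14·u_{k-1} for 1 ≤ k ≤ 10. Try u_k = A + B·r^k with r = q/p = (3/14)/(11/14) = 3/11. Substitution satisfies the recurrence; boundary conditions give:
  u_k = (1 − r^k) / (1 − r^N) = (1 − (3/11)^7) / (1 − (3/11)^11) = 35659956343/35663936683.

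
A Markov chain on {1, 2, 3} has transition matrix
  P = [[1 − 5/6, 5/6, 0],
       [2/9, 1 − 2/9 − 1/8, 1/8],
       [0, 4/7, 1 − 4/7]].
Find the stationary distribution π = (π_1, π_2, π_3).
π = (128/713, 480/713, 105/713)

This is a birth-death chain on three states, which satisfies detailed balance: π_1 · P_{12} = π_2 · P_{21} and π_2 · P_{23} = π_3 · P_{32}.
From π_1 · 5/6 = π_2 · 2/9: π_2/π_1 = (5/6)/(2/9) = 15/4.
From π_2 · 1/8 = π_3 · 4/7: π_3/π_2 = (1/8)/(4/7) = 7/32.
Take π_1 proportional to 1; then unnormalized π = (1, 15/4, 105/128). Normalize by dividing by the sum 713/128:
  π = (128/713, 480/713, 105/713).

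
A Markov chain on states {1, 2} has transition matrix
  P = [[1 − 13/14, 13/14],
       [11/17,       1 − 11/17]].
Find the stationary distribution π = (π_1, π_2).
π_1 = 154/375, π_2 = 221/375

Solve πP = π with π_1 + π_2 = 1. From πP = π: π_1 · (1 − 13/14) + π_2 · 11/17 = π_1 ⇒ π_2 · 11/17 = π_1 · 13/14 ⇒ π_2/π_1 = (13/14)/(11/17) = 221/154. Together with π_1 + π_2 = 1:
  π_1 = (11/17)/(13/14 + 11/17) = (11/17)/(375/238) = 154/375,
  π_2 = (13/14)/(13/14 + 11/17) = (13/14)/(375/238) = 221/375.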